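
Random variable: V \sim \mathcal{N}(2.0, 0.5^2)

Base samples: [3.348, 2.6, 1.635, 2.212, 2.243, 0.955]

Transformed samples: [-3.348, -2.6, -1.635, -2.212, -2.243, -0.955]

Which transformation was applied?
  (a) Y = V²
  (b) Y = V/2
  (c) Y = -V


Checking option (c) Y = -V:
  V = 3.348 -> Y = -3.348 ✓
  V = 2.6 -> Y = -2.6 ✓
  V = 1.635 -> Y = -1.635 ✓
All samples match this transformation.

(c) -V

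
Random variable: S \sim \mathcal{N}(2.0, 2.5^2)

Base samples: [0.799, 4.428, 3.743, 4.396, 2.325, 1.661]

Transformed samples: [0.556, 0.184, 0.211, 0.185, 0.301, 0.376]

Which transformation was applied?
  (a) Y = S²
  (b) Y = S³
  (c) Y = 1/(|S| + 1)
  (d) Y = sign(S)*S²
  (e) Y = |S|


Checking option (c) Y = 1/(|S| + 1):
  S = 0.799 -> Y = 0.556 ✓
  S = 4.428 -> Y = 0.184 ✓
  S = 3.743 -> Y = 0.211 ✓
All samples match this transformation.

(c) 1/(|S| + 1)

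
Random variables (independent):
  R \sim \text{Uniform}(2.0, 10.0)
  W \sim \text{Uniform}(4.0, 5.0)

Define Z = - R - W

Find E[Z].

E[Z] = -1*E[R] - 1*E[W]
E[R] = 6
E[W] = 4.5
E[Z] = -1*6 - 1*4.5 = -10.5

-10.5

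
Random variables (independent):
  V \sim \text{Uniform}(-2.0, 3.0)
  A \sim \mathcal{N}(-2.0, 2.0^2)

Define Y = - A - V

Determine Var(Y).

For independent RVs: Var(aX + bY) = a²Var(X) + b²Var(Y)
Var(V) = 2.0833333
Var(A) = 4
Var(Y) = (-1)²*2.0833333 + (-1)²*4
= 1*2.0833333 + 1*4 = 6.0833333

6.0833333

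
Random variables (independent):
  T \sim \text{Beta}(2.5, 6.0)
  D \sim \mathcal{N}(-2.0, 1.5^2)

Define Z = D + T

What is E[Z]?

E[Z] = 1*E[T] + 1*E[D]
E[T] = 0.29411765
E[D] = -2
E[Z] = 1*0.29411765 + 1*(-2) = -1.7058824

-1.7058824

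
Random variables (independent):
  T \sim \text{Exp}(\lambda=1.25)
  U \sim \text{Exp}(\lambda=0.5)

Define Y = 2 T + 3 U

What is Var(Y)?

For independent RVs: Var(aX + bY) = a²Var(X) + b²Var(Y)
Var(T) = 0.64
Var(U) = 4
Var(Y) = 2²*0.64 + 3²*4
= 4*0.64 + 9*4 = 38.56

38.56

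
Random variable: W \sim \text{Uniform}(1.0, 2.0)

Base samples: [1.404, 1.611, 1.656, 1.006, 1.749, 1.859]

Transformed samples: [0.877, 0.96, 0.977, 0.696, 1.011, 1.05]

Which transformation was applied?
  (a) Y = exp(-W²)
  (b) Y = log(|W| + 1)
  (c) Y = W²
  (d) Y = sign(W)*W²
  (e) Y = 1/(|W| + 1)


Checking option (b) Y = log(|W| + 1):
  W = 1.404 -> Y = 0.877 ✓
  W = 1.611 -> Y = 0.96 ✓
  W = 1.656 -> Y = 0.977 ✓
All samples match this transformation.

(b) log(|W| + 1)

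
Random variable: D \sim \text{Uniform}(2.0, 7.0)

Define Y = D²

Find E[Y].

Using E[X²] = Var(X) + (E[X])²:
E[D] = 4.5
Var(D) = (7 - 2)^2/12 = 2.0833333
E[D²] = 2.0833333 + 4.5² = 2.0833333 + 20.25 = 22.333333

22.333333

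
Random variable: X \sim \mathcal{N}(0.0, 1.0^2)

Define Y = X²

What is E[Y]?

Using E[X²] = Var(X) + (E[X])²:
E[X] = 0
Var(X) = 1.0^2 = 1
E[X²] = 1 + 0² = 1 + 0 = 1

1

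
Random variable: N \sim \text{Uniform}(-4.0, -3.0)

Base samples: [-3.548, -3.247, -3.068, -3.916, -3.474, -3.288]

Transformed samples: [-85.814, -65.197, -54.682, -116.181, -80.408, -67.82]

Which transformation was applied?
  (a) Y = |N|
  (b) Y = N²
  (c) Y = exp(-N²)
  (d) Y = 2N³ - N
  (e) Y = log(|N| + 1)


Checking option (d) Y = 2N³ - N:
  N = -3.548 -> Y = -85.814 ✓
  N = -3.247 -> Y = -65.197 ✓
  N = -3.068 -> Y = -54.682 ✓
All samples match this transformation.

(d) 2N³ - N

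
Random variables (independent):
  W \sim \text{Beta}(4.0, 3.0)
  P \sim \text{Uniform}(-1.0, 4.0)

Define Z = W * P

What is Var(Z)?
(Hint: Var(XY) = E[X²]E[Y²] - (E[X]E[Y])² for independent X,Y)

Var(XY) = E[X²]E[Y²] - (E[X]E[Y])²
E[W] = 0.57142857, Var(W) = 0.030612245
E[P] = 1.5, Var(P) = 2.0833333
E[W²] = 0.030612245 + 0.57142857² = 0.35714286
E[P²] = 2.0833333 + 1.5² = 4.3333333
Var(Z) = 0.35714286*4.3333333 - (0.57142857*1.5)²
= 1.547619 - 0.73469388 = 0.81292517

0.81292517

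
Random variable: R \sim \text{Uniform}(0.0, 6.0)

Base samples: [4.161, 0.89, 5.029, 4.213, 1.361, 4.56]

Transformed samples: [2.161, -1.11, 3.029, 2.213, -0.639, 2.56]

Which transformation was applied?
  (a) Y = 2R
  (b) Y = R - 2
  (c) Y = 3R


Checking option (b) Y = R - 2:
  R = 4.161 -> Y = 2.161 ✓
  R = 0.89 -> Y = -1.11 ✓
  R = 5.029 -> Y = 3.029 ✓
All samples match this transformation.

(b) R - 2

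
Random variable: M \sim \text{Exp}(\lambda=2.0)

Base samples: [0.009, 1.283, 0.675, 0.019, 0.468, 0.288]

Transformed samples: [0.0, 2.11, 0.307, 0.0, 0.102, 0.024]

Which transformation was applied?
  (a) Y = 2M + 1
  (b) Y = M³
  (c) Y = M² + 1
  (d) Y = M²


Checking option (b) Y = M³:
  M = 0.009 -> Y = 0.0 ✓
  M = 1.283 -> Y = 2.11 ✓
  M = 0.675 -> Y = 0.307 ✓
All samples match this transformation.

(b) M³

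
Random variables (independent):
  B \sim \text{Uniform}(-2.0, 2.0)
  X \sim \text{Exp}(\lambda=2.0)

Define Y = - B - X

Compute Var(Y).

For independent RVs: Var(aX + bY) = a²Var(X) + b²Var(Y)
Var(B) = 1.3333333
Var(X) = 0.25
Var(Y) = (-1)²*1.3333333 + (-1)²*0.25
= 1*1.3333333 + 1*0.25 = 1.5833333

1.5833333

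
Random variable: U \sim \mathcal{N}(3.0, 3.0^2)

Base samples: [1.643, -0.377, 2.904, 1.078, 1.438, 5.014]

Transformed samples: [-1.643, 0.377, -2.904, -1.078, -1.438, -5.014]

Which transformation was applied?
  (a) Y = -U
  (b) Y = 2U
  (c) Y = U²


Checking option (a) Y = -U:
  U = 1.643 -> Y = -1.643 ✓
  U = -0.377 -> Y = 0.377 ✓
  U = 2.904 -> Y = -2.904 ✓
All samples match this transformation.

(a) -U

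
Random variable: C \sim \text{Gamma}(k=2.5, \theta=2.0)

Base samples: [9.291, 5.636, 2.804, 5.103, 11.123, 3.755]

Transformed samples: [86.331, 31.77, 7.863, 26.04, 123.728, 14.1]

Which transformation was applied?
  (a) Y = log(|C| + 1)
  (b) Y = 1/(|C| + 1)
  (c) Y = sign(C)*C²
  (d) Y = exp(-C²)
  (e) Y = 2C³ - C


Checking option (c) Y = sign(C)*C²:
  C = 9.291 -> Y = 86.331 ✓
  C = 5.636 -> Y = 31.77 ✓
  C = 2.804 -> Y = 7.863 ✓
All samples match this transformation.

(c) sign(C)*C²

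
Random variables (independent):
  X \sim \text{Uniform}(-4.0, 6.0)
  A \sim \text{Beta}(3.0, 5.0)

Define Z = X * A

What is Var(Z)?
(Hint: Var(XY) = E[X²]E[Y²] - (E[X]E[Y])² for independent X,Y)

Var(XY) = E[X²]E[Y²] - (E[X]E[Y])²
E[X] = 1, Var(X) = 8.3333333
E[A] = 0.375, Var(A) = 0.026041667
E[X²] = 8.3333333 + 1² = 9.3333333
E[A²] = 0.026041667 + 0.375² = 0.16666667
Var(Z) = 9.3333333*0.16666667 - (1*0.375)²
= 1.5555556 - 0.140625 = 1.4149306

1.4149306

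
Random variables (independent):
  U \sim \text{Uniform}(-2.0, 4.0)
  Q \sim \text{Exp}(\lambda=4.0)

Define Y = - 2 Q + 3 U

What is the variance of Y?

For independent RVs: Var(aX + bY) = a²Var(X) + b²Var(Y)
Var(U) = 3
Var(Q) = 0.0625
Var(Y) = 3²*3 + (-2)²*0.0625
= 9*3 + 4*0.0625 = 27.25

27.25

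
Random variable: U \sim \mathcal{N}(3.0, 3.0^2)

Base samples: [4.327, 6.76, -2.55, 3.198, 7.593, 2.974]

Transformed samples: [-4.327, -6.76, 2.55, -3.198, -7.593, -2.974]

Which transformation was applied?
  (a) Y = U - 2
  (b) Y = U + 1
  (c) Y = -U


Checking option (c) Y = -U:
  U = 4.327 -> Y = -4.327 ✓
  U = 6.76 -> Y = -6.76 ✓
  U = -2.55 -> Y = 2.55 ✓
All samples match this transformation.

(c) -U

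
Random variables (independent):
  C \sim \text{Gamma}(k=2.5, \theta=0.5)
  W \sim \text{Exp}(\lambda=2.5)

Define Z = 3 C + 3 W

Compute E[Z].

E[Z] = 3*E[C] + 3*E[W]
E[C] = 1.25
E[W] = 0.4
E[Z] = 3*1.25 + 3*0.4 = 4.95

4.95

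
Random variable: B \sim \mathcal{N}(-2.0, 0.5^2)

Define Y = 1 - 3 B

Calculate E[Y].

For Y = -3B + 1:
E[Y] = -3 * E[B] + 1
E[B] = -2.0 = -2
E[Y] = -3 * (-2) + 1 = 7

7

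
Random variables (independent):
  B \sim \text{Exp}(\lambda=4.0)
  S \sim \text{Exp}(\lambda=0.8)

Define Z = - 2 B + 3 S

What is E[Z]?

E[Z] = -2*E[B] + 3*E[S]
E[B] = 0.25
E[S] = 1.25
E[Z] = -2*0.25 + 3*1.25 = 3.25

3.25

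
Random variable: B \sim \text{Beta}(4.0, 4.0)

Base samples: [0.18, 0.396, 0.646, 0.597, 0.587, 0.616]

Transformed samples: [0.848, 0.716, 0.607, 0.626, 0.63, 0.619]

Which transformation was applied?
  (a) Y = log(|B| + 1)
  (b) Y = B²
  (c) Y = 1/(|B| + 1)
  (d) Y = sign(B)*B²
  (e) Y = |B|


Checking option (c) Y = 1/(|B| + 1):
  B = 0.18 -> Y = 0.848 ✓
  B = 0.396 -> Y = 0.716 ✓
  B = 0.646 -> Y = 0.607 ✓
All samples match this transformation.

(c) 1/(|B| + 1)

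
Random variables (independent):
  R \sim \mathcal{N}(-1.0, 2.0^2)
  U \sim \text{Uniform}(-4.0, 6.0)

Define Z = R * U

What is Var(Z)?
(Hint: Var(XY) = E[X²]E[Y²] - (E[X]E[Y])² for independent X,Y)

Var(XY) = E[X²]E[Y²] - (E[X]E[Y])²
E[R] = -1, Var(R) = 4
E[U] = 1, Var(U) = 8.3333333
E[R²] = 4 + (-1)² = 5
E[U²] = 8.3333333 + 1² = 9.3333333
Var(Z) = 5*9.3333333 - (-1*1)²
= 46.666667 - 1 = 45.666667

45.666667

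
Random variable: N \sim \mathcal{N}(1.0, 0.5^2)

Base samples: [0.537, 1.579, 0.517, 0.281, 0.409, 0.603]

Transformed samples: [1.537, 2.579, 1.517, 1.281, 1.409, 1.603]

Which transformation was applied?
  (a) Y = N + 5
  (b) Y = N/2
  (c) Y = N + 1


Checking option (c) Y = N + 1:
  N = 0.537 -> Y = 1.537 ✓
  N = 1.579 -> Y = 2.579 ✓
  N = 0.517 -> Y = 1.517 ✓
All samples match this transformation.

(c) N + 1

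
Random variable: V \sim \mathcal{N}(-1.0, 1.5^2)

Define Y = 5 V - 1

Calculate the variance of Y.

For Y = aV + b: Var(Y) = a² * Var(V)
Var(V) = 1.5^2 = 2.25
Var(Y) = 5² * 2.25 = 25 * 2.25 = 56.25

56.25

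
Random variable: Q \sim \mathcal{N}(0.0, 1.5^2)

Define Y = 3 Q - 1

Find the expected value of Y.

For Y = 3Q - 1:
E[Y] = 3 * E[Q] - 1
E[Q] = 0.0 = 0
E[Y] = 3 * 0 - 1 = -1

-1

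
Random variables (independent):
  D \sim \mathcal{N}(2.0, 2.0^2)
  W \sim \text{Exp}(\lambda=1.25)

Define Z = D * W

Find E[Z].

For independent RVs: E[XY] = E[X]*E[Y]
E[D] = 2
E[W] = 0.8
E[Z] = 2 * 0.8 = 1.6

1.6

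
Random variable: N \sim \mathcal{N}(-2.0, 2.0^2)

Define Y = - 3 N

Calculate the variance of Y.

For Y = aN + b: Var(Y) = a² * Var(N)
Var(N) = 2.0^2 = 4
Var(Y) = (-3)² * 4 = 9 * 4 = 36

36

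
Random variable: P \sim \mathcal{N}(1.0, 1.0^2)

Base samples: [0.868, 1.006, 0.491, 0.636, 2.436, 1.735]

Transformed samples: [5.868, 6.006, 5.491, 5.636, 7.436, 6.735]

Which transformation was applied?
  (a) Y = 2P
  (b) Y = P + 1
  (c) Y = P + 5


Checking option (c) Y = P + 5:
  P = 0.868 -> Y = 5.868 ✓
  P = 1.006 -> Y = 6.006 ✓
  P = 0.491 -> Y = 5.491 ✓
All samples match this transformation.

(c) P + 5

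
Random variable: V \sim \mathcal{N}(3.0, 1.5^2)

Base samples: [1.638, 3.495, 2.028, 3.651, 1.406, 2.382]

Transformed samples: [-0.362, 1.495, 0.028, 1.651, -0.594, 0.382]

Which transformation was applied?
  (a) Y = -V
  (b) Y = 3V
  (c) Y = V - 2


Checking option (c) Y = V - 2:
  V = 1.638 -> Y = -0.362 ✓
  V = 3.495 -> Y = 1.495 ✓
  V = 2.028 -> Y = 0.028 ✓
All samples match this transformation.

(c) V - 2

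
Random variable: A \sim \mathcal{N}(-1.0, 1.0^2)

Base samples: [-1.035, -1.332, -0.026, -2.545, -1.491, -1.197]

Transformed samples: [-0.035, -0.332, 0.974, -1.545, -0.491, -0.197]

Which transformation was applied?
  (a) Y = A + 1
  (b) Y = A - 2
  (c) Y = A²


Checking option (a) Y = A + 1:
  A = -1.035 -> Y = -0.035 ✓
  A = -1.332 -> Y = -0.332 ✓
  A = -0.026 -> Y = 0.974 ✓
All samples match this transformation.

(a) A + 1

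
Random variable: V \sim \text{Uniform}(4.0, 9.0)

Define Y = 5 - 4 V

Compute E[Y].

For Y = -4V + 5:
E[Y] = -4 * E[V] + 5
E[V] = (4 + 9)/2 = 6.5
E[Y] = -4 * 6.5 + 5 = -21

-21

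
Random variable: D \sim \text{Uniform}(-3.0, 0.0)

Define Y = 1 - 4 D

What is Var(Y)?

For Y = aD + b: Var(Y) = a² * Var(D)
Var(D) = (0 + 3)^2/12 = 0.75
Var(Y) = (-4)² * 0.75 = 16 * 0.75 = 12

12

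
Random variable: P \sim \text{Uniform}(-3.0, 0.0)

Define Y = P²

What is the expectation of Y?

Using E[X²] = Var(X) + (E[X])²:
E[P] = -1.5
Var(P) = (0 + 3)^2/12 = 0.75
E[P²] = 0.75 + (-1.5)² = 0.75 + 2.25 = 3

3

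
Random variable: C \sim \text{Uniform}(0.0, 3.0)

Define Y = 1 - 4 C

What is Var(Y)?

For Y = aC + b: Var(Y) = a² * Var(C)
Var(C) = (3 - 0)^2/12 = 0.75
Var(Y) = (-4)² * 0.75 = 16 * 0.75 = 12

12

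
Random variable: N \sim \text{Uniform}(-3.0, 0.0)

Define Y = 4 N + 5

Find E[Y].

For Y = 4N + 5:
E[Y] = 4 * E[N] + 5
E[N] = (-3 + 0)/2 = -1.5
E[Y] = 4 * (-1.5) + 5 = -1

-1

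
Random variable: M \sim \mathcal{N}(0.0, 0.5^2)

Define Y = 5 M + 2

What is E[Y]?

For Y = 5M + 2:
E[Y] = 5 * E[M] + 2
E[M] = 0.0 = 0
E[Y] = 5 * 0 + 2 = 2

2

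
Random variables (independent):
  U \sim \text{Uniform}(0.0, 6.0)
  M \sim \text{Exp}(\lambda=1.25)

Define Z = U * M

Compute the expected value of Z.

For independent RVs: E[XY] = E[X]*E[Y]
E[U] = 3
E[M] = 0.8
E[Z] = 3 * 0.8 = 2.4

2.4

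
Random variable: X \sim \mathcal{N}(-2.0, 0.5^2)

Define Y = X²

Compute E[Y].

E[X²] = Var(X) + (E[X])² = 0.25 + 4 = 4.25

4.25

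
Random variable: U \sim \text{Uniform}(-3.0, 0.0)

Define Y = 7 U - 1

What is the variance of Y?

For Y = aU + b: Var(Y) = a² * Var(U)
Var(U) = (0 + 3)^2/12 = 0.75
Var(Y) = 7² * 0.75 = 49 * 0.75 = 36.75

36.75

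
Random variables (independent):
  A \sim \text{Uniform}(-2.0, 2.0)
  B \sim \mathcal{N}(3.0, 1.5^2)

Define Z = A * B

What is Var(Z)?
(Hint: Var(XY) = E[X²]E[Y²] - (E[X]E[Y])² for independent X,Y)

Var(XY) = E[X²]E[Y²] - (E[X]E[Y])²
E[A] = 0, Var(A) = 1.3333333
E[B] = 3, Var(B) = 2.25
E[A²] = 1.3333333 + 0² = 1.3333333
E[B²] = 2.25 + 3² = 11.25
Var(Z) = 1.3333333*11.25 - (0*3)²
= 15 - 0 = 15

15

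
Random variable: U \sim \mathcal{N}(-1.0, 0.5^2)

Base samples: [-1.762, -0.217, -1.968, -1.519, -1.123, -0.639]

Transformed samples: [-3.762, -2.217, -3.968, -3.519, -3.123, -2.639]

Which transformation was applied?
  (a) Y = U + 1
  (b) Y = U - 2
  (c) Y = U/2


Checking option (b) Y = U - 2:
  U = -1.762 -> Y = -3.762 ✓
  U = -0.217 -> Y = -2.217 ✓
  U = -1.968 -> Y = -3.968 ✓
All samples match this transformation.

(b) U - 2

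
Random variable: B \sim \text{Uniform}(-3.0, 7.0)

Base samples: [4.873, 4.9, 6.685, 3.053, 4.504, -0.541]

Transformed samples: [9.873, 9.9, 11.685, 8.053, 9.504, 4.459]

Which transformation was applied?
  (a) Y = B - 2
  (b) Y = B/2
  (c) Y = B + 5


Checking option (c) Y = B + 5:
  B = 4.873 -> Y = 9.873 ✓
  B = 4.9 -> Y = 9.9 ✓
  B = 6.685 -> Y = 11.685 ✓
All samples match this transformation.

(c) B + 5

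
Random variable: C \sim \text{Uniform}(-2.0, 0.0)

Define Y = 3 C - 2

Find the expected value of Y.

For Y = 3C - 2:
E[Y] = 3 * E[C] - 2
E[C] = (-2 + 0)/2 = -1
E[Y] = 3 * (-1) - 2 = -5

-5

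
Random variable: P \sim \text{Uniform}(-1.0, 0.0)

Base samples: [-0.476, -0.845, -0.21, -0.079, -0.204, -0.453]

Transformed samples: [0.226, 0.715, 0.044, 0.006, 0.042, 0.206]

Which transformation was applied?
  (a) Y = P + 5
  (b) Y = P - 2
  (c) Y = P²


Checking option (c) Y = P²:
  P = -0.476 -> Y = 0.226 ✓
  P = -0.845 -> Y = 0.715 ✓
  P = -0.21 -> Y = 0.044 ✓
All samples match this transformation.

(c) P²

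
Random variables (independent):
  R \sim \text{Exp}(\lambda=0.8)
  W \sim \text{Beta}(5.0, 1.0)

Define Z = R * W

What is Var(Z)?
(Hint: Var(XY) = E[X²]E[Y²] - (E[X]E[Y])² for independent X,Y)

Var(XY) = E[X²]E[Y²] - (E[X]E[Y])²
E[R] = 1.25, Var(R) = 1.5625
E[W] = 0.83333333, Var(W) = 0.01984127
E[R²] = 1.5625 + 1.25² = 3.125
E[W²] = 0.01984127 + 0.83333333² = 0.71428571
Var(Z) = 3.125*0.71428571 - (1.25*0.83333333)²
= 2.2321429 - 1.0850694 = 1.1470734

1.1470734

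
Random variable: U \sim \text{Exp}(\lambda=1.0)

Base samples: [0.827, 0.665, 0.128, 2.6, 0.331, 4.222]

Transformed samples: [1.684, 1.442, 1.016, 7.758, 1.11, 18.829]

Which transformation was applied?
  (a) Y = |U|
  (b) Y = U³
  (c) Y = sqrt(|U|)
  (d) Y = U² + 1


Checking option (d) Y = U² + 1:
  U = 0.827 -> Y = 1.684 ✓
  U = 0.665 -> Y = 1.442 ✓
  U = 0.128 -> Y = 1.016 ✓
All samples match this transformation.

(d) U² + 1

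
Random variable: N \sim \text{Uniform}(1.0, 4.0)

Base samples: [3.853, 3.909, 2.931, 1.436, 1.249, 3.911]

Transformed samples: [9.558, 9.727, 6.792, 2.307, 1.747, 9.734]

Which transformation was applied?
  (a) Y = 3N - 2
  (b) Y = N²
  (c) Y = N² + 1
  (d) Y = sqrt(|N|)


Checking option (a) Y = 3N - 2:
  N = 3.853 -> Y = 9.558 ✓
  N = 3.909 -> Y = 9.727 ✓
  N = 2.931 -> Y = 6.792 ✓
All samples match this transformation.

(a) 3N - 2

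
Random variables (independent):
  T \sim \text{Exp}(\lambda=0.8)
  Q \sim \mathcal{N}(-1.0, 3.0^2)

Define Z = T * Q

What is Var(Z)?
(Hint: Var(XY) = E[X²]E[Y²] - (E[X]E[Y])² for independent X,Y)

Var(XY) = E[X²]E[Y²] - (E[X]E[Y])²
E[T] = 1.25, Var(T) = 1.5625
E[Q] = -1, Var(Q) = 9
E[T²] = 1.5625 + 1.25² = 3.125
E[Q²] = 9 + (-1)² = 10
Var(Z) = 3.125*10 - (1.25*(-1))²
= 31.25 - 1.5625 = 29.6875

29.6875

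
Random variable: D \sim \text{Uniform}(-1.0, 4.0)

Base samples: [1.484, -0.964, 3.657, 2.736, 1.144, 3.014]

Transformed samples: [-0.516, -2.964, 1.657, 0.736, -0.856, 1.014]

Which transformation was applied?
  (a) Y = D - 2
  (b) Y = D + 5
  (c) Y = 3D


Checking option (a) Y = D - 2:
  D = 1.484 -> Y = -0.516 ✓
  D = -0.964 -> Y = -2.964 ✓
  D = 3.657 -> Y = 1.657 ✓
All samples match this transformation.

(a) D - 2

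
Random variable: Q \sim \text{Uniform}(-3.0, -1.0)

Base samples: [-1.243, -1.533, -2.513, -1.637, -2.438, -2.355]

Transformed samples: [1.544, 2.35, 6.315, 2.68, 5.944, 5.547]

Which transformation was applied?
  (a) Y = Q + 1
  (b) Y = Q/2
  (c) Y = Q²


Checking option (c) Y = Q²:
  Q = -1.243 -> Y = 1.544 ✓
  Q = -1.533 -> Y = 2.35 ✓
  Q = -2.513 -> Y = 6.315 ✓
All samples match this transformation.

(c) Q²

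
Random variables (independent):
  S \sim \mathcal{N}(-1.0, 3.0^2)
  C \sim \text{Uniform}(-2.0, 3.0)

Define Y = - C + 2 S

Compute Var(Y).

For independent RVs: Var(aX + bY) = a²Var(X) + b²Var(Y)
Var(S) = 9
Var(C) = 2.0833333
Var(Y) = 2²*9 + (-1)²*2.0833333
= 4*9 + 1*2.0833333 = 38.083333

38.083333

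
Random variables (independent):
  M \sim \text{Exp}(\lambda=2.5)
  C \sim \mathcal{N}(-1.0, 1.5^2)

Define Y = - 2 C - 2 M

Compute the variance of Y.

For independent RVs: Var(aX + bY) = a²Var(X) + b²Var(Y)
Var(M) = 0.16
Var(C) = 2.25
Var(Y) = (-2)²*0.16 + (-2)²*2.25
= 4*0.16 + 4*2.25 = 9.64

9.64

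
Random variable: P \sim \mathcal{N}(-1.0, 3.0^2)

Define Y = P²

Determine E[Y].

E[P²] = Var(P) + (E[P])² = 9 + 1 = 10

10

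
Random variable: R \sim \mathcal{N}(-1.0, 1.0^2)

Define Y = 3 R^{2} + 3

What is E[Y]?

E[Y] = 3*E[R²] + 3
E[R] = -1
E[R²] = Var(R) + (E[R])² = 1 + 1 = 2
E[Y] = 3*2 + 3 = 9

9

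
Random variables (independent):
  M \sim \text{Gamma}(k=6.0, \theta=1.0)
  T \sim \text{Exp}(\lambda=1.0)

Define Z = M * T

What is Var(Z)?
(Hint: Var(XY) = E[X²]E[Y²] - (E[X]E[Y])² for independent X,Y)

Var(XY) = E[X²]E[Y²] - (E[X]E[Y])²
E[M] = 6, Var(M) = 6
E[T] = 1, Var(T) = 1
E[M²] = 6 + 6² = 42
E[T²] = 1 + 1² = 2
Var(Z) = 42*2 - (6*1)²
= 84 - 36 = 48

48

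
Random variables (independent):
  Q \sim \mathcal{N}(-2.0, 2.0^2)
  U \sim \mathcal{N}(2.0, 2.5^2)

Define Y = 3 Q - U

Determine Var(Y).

For independent RVs: Var(aX + bY) = a²Var(X) + b²Var(Y)
Var(Q) = 4
Var(U) = 6.25
Var(Y) = 3²*4 + (-1)²*6.25
= 9*4 + 1*6.25 = 42.25

42.25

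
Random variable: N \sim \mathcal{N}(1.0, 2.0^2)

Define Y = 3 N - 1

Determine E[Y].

For Y = 3N - 1:
E[Y] = 3 * E[N] - 1
E[N] = 1.0 = 1
E[Y] = 3 * 1 - 1 = 2

2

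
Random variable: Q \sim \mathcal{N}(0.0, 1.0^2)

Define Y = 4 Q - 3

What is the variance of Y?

For Y = aQ + b: Var(Y) = a² * Var(Q)
Var(Q) = 1.0^2 = 1
Var(Y) = 4² * 1 = 16 * 1 = 16

16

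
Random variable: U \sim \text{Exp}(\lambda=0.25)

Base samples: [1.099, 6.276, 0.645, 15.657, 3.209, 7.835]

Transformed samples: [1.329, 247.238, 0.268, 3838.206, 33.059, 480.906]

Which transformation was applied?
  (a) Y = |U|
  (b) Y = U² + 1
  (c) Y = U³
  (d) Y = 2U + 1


Checking option (c) Y = U³:
  U = 1.099 -> Y = 1.329 ✓
  U = 6.276 -> Y = 247.238 ✓
  U = 0.645 -> Y = 0.268 ✓
All samples match this transformation.

(c) U³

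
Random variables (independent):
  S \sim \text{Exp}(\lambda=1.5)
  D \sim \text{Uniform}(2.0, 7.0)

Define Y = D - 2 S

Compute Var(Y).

For independent RVs: Var(aX + bY) = a²Var(X) + b²Var(Y)
Var(S) = 0.44444444
Var(D) = 2.0833333
Var(Y) = (-2)²*0.44444444 + 1²*2.0833333
= 4*0.44444444 + 1*2.0833333 = 3.8611111

3.8611111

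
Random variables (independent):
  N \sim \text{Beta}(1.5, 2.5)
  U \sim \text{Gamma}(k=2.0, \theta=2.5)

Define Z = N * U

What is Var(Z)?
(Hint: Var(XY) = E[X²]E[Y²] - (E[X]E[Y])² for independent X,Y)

Var(XY) = E[X²]E[Y²] - (E[X]E[Y])²
E[N] = 0.375, Var(N) = 0.046875
E[U] = 5, Var(U) = 12.5
E[N²] = 0.046875 + 0.375² = 0.1875
E[U²] = 12.5 + 5² = 37.5
Var(Z) = 0.1875*37.5 - (0.375*5)²
= 7.03125 - 3.515625 = 3.515625

3.515625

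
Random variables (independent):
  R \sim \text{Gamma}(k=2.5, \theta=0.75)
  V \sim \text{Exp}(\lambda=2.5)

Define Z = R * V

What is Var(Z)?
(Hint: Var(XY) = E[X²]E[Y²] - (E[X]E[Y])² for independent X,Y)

Var(XY) = E[X²]E[Y²] - (E[X]E[Y])²
E[R] = 1.875, Var(R) = 1.40625
E[V] = 0.4, Var(V) = 0.16
E[R²] = 1.40625 + 1.875² = 4.921875
E[V²] = 0.16 + 0.4² = 0.32
Var(Z) = 4.921875*0.32 - (1.875*0.4)²
= 1.575 - 0.5625 = 1.0125

1.0125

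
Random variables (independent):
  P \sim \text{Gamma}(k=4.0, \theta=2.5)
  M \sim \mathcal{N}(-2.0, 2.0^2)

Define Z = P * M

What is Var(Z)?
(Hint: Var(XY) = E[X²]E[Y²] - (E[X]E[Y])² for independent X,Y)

Var(XY) = E[X²]E[Y²] - (E[X]E[Y])²
E[P] = 10, Var(P) = 25
E[M] = -2, Var(M) = 4
E[P²] = 25 + 10² = 125
E[M²] = 4 + (-2)² = 8
Var(Z) = 125*8 - (10*(-2))²
= 1000 - 400 = 600

600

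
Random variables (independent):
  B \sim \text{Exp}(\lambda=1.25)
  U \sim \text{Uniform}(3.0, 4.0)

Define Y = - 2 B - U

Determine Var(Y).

For independent RVs: Var(aX + bY) = a²Var(X) + b²Var(Y)
Var(B) = 0.64
Var(U) = 0.083333333
Var(Y) = (-2)²*0.64 + (-1)²*0.083333333
= 4*0.64 + 1*0.083333333 = 2.6433333

2.6433333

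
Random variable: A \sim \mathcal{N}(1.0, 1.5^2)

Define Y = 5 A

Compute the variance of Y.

For Y = aA + b: Var(Y) = a² * Var(A)
Var(A) = 1.5^2 = 2.25
Var(Y) = 5² * 2.25 = 25 * 2.25 = 56.25

56.25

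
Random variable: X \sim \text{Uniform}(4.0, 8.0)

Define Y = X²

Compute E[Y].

Using E[X²] = Var(X) + (E[X])²:
E[X] = 6
Var(X) = (8 - 4)^2/12 = 1.3333333
E[X²] = 1.3333333 + 6² = 1.3333333 + 36 = 37.333333

37.333333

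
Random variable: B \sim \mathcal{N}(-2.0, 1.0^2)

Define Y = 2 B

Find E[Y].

For Y = 2B:
E[Y] = 2 * E[B]
E[B] = -2.0 = -2
E[Y] = 2 * (-2) = -4

-4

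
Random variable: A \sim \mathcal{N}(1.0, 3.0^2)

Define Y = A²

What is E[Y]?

E[A²] = Var(A) + (E[A])² = 9 + 1 = 10

10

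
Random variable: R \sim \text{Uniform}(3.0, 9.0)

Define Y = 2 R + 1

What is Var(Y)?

For Y = aR + b: Var(Y) = a² * Var(R)
Var(R) = (9 - 3)^2/12 = 3
Var(Y) = 2² * 3 = 4 * 3 = 12

12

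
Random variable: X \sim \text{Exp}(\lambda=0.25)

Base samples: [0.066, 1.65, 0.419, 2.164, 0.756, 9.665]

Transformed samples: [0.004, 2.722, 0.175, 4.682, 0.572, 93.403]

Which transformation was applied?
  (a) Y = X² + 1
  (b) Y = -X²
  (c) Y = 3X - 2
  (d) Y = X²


Checking option (d) Y = X²:
  X = 0.066 -> Y = 0.004 ✓
  X = 1.65 -> Y = 2.722 ✓
  X = 0.419 -> Y = 0.175 ✓
All samples match this transformation.

(d) X²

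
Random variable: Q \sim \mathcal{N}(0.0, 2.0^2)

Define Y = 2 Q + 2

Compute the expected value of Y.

For Y = 2Q + 2:
E[Y] = 2 * E[Q] + 2
E[Q] = 0.0 = 0
E[Y] = 2 * 0 + 2 = 2

2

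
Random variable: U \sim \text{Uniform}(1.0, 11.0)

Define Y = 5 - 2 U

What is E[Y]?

For Y = -2U + 5:
E[Y] = -2 * E[U] + 5
E[U] = (1 + 11)/2 = 6
E[Y] = -2 * 6 + 5 = -7

-7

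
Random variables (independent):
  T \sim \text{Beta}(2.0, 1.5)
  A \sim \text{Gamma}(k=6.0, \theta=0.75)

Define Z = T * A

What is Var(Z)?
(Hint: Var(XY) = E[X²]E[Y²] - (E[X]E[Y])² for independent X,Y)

Var(XY) = E[X²]E[Y²] - (E[X]E[Y])²
E[T] = 0.57142857, Var(T) = 0.054421769
E[A] = 4.5, Var(A) = 3.375
E[T²] = 0.054421769 + 0.57142857² = 0.38095238
E[A²] = 3.375 + 4.5² = 23.625
Var(Z) = 0.38095238*23.625 - (0.57142857*4.5)²
= 9 - 6.6122449 = 2.3877551

2.3877551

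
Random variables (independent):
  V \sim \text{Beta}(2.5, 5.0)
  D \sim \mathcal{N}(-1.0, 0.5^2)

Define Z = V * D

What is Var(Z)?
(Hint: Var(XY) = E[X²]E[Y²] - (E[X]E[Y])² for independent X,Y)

Var(XY) = E[X²]E[Y²] - (E[X]E[Y])²
E[V] = 0.33333333, Var(V) = 0.026143791
E[D] = -1, Var(D) = 0.25
E[V²] = 0.026143791 + 0.33333333² = 0.1372549
E[D²] = 0.25 + (-1)² = 1.25
Var(Z) = 0.1372549*1.25 - (0.33333333*(-1))²
= 0.17156863 - 0.11111111 = 0.060457516

0.060457516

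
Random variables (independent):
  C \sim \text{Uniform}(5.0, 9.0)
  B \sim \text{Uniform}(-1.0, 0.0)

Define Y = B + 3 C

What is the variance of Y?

For independent RVs: Var(aX + bY) = a²Var(X) + b²Var(Y)
Var(C) = 1.3333333
Var(B) = 0.083333333
Var(Y) = 3²*1.3333333 + 1²*0.083333333
= 9*1.3333333 + 1*0.083333333 = 12.083333

12.083333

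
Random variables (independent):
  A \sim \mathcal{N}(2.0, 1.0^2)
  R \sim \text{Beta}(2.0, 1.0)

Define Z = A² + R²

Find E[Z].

E[Z] = E[A²] + E[R²]
E[A²] = Var(A) + E[A]² = 1 + 4 = 5
E[R²] = Var(R) + E[R]² = 0.055555556 + 0.44444444 = 0.5
E[Z] = 5 + 0.5 = 5.5

5.5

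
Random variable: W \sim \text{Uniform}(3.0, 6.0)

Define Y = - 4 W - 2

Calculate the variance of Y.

For Y = aW + b: Var(Y) = a² * Var(W)
Var(W) = (6 - 3)^2/12 = 0.75
Var(Y) = (-4)² * 0.75 = 16 * 0.75 = 12

12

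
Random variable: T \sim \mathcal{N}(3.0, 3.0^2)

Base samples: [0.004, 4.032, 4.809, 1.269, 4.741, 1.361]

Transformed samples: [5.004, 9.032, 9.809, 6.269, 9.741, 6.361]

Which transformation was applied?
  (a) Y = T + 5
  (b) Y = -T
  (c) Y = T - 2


Checking option (a) Y = T + 5:
  T = 0.004 -> Y = 5.004 ✓
  T = 4.032 -> Y = 9.032 ✓
  T = 4.809 -> Y = 9.809 ✓
All samples match this transformation.

(a) T + 5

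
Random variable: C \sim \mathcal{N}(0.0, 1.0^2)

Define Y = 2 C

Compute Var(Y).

For Y = aC + b: Var(Y) = a² * Var(C)
Var(C) = 1.0^2 = 1
Var(Y) = 2² * 1 = 4 * 1 = 4

4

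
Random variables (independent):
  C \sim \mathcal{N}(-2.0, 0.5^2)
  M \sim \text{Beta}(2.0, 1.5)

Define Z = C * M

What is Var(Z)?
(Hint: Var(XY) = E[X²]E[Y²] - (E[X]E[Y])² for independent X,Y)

Var(XY) = E[X²]E[Y²] - (E[X]E[Y])²
E[C] = -2, Var(C) = 0.25
E[M] = 0.57142857, Var(M) = 0.054421769
E[C²] = 0.25 + (-2)² = 4.25
E[M²] = 0.054421769 + 0.57142857² = 0.38095238
Var(Z) = 4.25*0.38095238 - (-2*0.57142857)²
= 1.6190476 - 1.3061224 = 0.31292517

0.31292517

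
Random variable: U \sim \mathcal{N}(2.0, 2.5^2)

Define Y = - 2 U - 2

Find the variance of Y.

For Y = aU + b: Var(Y) = a² * Var(U)
Var(U) = 2.5^2 = 6.25
Var(Y) = (-2)² * 6.25 = 4 * 6.25 = 25

25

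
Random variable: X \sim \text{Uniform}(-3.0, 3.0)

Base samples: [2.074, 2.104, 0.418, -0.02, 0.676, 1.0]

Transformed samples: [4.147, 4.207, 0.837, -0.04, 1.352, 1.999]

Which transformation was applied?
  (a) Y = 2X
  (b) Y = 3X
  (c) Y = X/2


Checking option (a) Y = 2X:
  X = 2.074 -> Y = 4.147 ✓
  X = 2.104 -> Y = 4.207 ✓
  X = 0.418 -> Y = 0.837 ✓
All samples match this transformation.

(a) 2X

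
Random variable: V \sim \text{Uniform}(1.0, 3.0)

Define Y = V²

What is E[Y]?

Using E[X²] = Var(X) + (E[X])²:
E[V] = 2
Var(V) = (3 - 1)^2/12 = 0.33333333
E[V²] = 0.33333333 + 2² = 0.33333333 + 4 = 4.3333333

4.3333333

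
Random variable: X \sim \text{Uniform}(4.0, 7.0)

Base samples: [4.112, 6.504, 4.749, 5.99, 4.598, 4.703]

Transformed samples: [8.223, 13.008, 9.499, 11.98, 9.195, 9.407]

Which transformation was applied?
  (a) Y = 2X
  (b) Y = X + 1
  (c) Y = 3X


Checking option (a) Y = 2X:
  X = 4.112 -> Y = 8.223 ✓
  X = 6.504 -> Y = 13.008 ✓
  X = 4.749 -> Y = 9.499 ✓
All samples match this transformation.

(a) 2X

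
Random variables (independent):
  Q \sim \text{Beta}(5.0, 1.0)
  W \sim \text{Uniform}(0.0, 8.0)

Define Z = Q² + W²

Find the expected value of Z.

E[Z] = E[Q²] + E[W²]
E[Q²] = Var(Q) + E[Q]² = 0.01984127 + 0.69444444 = 0.71428571
E[W²] = Var(W) + E[W]² = 5.3333333 + 16 = 21.333333
E[Z] = 0.71428571 + 21.333333 = 22.047619

22.047619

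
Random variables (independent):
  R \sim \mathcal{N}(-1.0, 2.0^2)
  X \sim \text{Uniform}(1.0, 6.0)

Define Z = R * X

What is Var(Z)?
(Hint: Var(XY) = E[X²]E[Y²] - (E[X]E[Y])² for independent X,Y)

Var(XY) = E[X²]E[Y²] - (E[X]E[Y])²
E[R] = -1, Var(R) = 4
E[X] = 3.5, Var(X) = 2.0833333
E[R²] = 4 + (-1)² = 5
E[X²] = 2.0833333 + 3.5² = 14.333333
Var(Z) = 5*14.333333 - (-1*3.5)²
= 71.666667 - 12.25 = 59.416667

59.416667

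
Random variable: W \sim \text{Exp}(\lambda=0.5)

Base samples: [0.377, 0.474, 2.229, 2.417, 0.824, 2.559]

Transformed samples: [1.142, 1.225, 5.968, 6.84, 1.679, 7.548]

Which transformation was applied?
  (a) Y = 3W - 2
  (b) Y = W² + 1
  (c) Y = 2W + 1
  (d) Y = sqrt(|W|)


Checking option (b) Y = W² + 1:
  W = 0.377 -> Y = 1.142 ✓
  W = 0.474 -> Y = 1.225 ✓
  W = 2.229 -> Y = 5.968 ✓
All samples match this transformation.

(b) W² + 1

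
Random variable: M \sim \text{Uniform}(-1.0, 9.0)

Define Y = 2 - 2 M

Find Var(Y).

For Y = aM + b: Var(Y) = a² * Var(M)
Var(M) = (9 + 1)^2/12 = 8.3333333
Var(Y) = (-2)² * 8.3333333 = 4 * 8.3333333 = 33.333333

33.333333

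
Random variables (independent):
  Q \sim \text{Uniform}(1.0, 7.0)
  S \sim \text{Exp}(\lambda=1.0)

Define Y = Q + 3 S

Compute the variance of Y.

For independent RVs: Var(aX + bY) = a²Var(X) + b²Var(Y)
Var(Q) = 3
Var(S) = 1
Var(Y) = 1²*3 + 3²*1
= 1*3 + 9*1 = 12

12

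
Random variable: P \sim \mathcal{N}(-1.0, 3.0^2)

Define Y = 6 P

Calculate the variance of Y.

For Y = aP + b: Var(Y) = a² * Var(P)
Var(P) = 3.0^2 = 9
Var(Y) = 6² * 9 = 36 * 9 = 324

324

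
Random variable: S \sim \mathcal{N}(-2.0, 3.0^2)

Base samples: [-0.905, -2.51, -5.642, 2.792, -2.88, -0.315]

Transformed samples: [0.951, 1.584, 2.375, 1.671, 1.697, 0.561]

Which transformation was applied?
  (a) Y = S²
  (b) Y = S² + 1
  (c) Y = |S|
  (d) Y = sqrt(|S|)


Checking option (d) Y = sqrt(|S|):
  S = -0.905 -> Y = 0.951 ✓
  S = -2.51 -> Y = 1.584 ✓
  S = -5.642 -> Y = 2.375 ✓
All samples match this transformation.

(d) sqrt(|S|)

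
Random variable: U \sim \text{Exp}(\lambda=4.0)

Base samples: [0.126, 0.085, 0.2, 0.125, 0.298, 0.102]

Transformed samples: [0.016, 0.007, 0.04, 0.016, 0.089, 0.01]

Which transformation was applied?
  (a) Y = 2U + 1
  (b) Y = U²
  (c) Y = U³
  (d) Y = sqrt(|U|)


Checking option (b) Y = U²:
  U = 0.126 -> Y = 0.016 ✓
  U = 0.085 -> Y = 0.007 ✓
  U = 0.2 -> Y = 0.04 ✓
All samples match this transformation.

(b) U²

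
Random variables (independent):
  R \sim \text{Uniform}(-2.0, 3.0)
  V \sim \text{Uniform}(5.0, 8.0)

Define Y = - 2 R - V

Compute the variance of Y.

For independent RVs: Var(aX + bY) = a²Var(X) + b²Var(Y)
Var(R) = 2.0833333
Var(V) = 0.75
Var(Y) = (-2)²*2.0833333 + (-1)²*0.75
= 4*2.0833333 + 1*0.75 = 9.0833333

9.0833333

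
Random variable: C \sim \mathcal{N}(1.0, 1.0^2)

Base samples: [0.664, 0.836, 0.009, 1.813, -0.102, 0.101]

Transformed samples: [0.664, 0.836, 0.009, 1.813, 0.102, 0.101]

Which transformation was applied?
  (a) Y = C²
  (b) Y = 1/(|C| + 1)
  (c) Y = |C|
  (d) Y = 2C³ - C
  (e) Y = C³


Checking option (c) Y = |C|:
  C = 0.664 -> Y = 0.664 ✓
  C = 0.836 -> Y = 0.836 ✓
  C = 0.009 -> Y = 0.009 ✓
All samples match this transformation.

(c) |C|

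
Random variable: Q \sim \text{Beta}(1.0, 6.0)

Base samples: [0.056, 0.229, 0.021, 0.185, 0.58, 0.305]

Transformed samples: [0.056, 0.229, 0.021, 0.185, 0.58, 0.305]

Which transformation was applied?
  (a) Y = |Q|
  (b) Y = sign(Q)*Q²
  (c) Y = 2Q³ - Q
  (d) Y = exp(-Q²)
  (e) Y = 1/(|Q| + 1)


Checking option (a) Y = |Q|:
  Q = 0.056 -> Y = 0.056 ✓
  Q = 0.229 -> Y = 0.229 ✓
  Q = 0.021 -> Y = 0.021 ✓
All samples match this transformation.

(a) |Q|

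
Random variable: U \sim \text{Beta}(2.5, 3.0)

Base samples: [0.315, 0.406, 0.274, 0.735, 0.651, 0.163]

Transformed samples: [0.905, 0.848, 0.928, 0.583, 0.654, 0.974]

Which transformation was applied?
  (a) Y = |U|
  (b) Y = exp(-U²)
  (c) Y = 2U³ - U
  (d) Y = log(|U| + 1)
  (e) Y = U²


Checking option (b) Y = exp(-U²):
  U = 0.315 -> Y = 0.905 ✓
  U = 0.406 -> Y = 0.848 ✓
  U = 0.274 -> Y = 0.928 ✓
All samples match this transformation.

(b) exp(-U²)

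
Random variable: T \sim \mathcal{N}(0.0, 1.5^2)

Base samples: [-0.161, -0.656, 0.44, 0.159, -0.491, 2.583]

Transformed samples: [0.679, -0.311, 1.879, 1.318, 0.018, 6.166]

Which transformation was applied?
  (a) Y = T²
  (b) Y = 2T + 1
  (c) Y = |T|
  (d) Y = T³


Checking option (b) Y = 2T + 1:
  T = -0.161 -> Y = 0.679 ✓
  T = -0.656 -> Y = -0.311 ✓
  T = 0.44 -> Y = 1.879 ✓
All samples match this transformation.

(b) 2T + 1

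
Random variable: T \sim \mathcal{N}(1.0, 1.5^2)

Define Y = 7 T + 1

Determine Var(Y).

For Y = aT + b: Var(Y) = a² * Var(T)
Var(T) = 1.5^2 = 2.25
Var(Y) = 7² * 2.25 = 49 * 2.25 = 110.25

110.25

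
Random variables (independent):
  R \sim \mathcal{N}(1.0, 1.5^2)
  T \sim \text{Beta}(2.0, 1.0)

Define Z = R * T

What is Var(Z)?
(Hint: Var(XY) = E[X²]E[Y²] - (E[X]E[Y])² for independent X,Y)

Var(XY) = E[X²]E[Y²] - (E[X]E[Y])²
E[R] = 1, Var(R) = 2.25
E[T] = 0.66666667, Var(T) = 0.055555556
E[R²] = 2.25 + 1² = 3.25
E[T²] = 0.055555556 + 0.66666667² = 0.5
Var(Z) = 3.25*0.5 - (1*0.66666667)²
= 1.625 - 0.44444444 = 1.1805556

1.1805556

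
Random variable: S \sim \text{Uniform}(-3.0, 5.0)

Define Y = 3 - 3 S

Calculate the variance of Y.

For Y = aS + b: Var(Y) = a² * Var(S)
Var(S) = (5 + 3)^2/12 = 5.3333333
Var(Y) = (-3)² * 5.3333333 = 9 * 5.3333333 = 48

48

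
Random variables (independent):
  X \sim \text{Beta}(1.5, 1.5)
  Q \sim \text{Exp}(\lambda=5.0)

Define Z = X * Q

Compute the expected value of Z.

For independent RVs: E[XY] = E[X]*E[Y]
E[X] = 0.5
E[Q] = 0.2
E[Z] = 0.5 * 0.2 = 0.1

0.1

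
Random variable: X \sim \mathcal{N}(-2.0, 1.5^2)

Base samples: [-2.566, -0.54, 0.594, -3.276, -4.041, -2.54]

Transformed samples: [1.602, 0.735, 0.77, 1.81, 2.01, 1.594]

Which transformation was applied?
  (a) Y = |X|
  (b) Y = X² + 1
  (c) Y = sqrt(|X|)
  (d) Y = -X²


Checking option (c) Y = sqrt(|X|):
  X = -2.566 -> Y = 1.602 ✓
  X = -0.54 -> Y = 0.735 ✓
  X = 0.594 -> Y = 0.77 ✓
All samples match this transformation.

(c) sqrt(|X|)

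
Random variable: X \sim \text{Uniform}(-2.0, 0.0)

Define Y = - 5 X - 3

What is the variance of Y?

For Y = aX + b: Var(Y) = a² * Var(X)
Var(X) = (0 + 2)^2/12 = 0.33333333
Var(Y) = (-5)² * 0.33333333 = 25 * 0.33333333 = 8.3333333

8.3333333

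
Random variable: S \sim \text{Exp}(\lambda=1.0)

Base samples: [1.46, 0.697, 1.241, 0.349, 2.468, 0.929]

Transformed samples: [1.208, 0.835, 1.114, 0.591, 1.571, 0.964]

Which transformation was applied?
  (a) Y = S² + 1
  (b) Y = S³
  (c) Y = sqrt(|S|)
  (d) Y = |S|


Checking option (c) Y = sqrt(|S|):
  S = 1.46 -> Y = 1.208 ✓
  S = 0.697 -> Y = 0.835 ✓
  S = 1.241 -> Y = 1.114 ✓
All samples match this transformation.

(c) sqrt(|S|)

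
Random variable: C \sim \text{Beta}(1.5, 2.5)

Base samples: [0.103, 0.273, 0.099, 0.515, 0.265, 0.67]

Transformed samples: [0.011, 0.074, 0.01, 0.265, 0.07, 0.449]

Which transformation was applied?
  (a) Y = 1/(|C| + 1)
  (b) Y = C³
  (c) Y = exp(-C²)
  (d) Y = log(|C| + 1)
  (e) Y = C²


Checking option (e) Y = C²:
  C = 0.103 -> Y = 0.011 ✓
  C = 0.273 -> Y = 0.074 ✓
  C = 0.099 -> Y = 0.01 ✓
All samples match this transformation.

(e) C²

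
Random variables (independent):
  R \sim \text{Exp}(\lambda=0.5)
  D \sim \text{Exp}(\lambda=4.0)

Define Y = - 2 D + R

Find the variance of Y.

For independent RVs: Var(aX + bY) = a²Var(X) + b²Var(Y)
Var(R) = 4
Var(D) = 0.0625
Var(Y) = 1²*4 + (-2)²*0.0625
= 1*4 + 4*0.0625 = 4.25

4.25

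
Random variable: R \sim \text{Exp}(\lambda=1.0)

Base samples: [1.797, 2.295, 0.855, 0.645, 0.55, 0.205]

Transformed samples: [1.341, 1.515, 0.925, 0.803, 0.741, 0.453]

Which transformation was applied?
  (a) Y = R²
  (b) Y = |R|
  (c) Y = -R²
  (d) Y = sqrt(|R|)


Checking option (d) Y = sqrt(|R|):
  R = 1.797 -> Y = 1.341 ✓
  R = 2.295 -> Y = 1.515 ✓
  R = 0.855 -> Y = 0.925 ✓
All samples match this transformation.

(d) sqrt(|R|)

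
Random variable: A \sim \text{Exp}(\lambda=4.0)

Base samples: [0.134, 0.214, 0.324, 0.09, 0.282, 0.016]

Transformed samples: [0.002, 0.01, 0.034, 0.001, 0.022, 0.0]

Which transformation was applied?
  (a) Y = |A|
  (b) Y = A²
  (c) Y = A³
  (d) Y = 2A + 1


Checking option (c) Y = A³:
  A = 0.134 -> Y = 0.002 ✓
  A = 0.214 -> Y = 0.01 ✓
  A = 0.324 -> Y = 0.034 ✓
All samples match this transformation.

(c) A³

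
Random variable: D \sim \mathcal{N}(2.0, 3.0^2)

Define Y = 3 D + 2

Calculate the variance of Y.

For Y = aD + b: Var(Y) = a² * Var(D)
Var(D) = 3.0^2 = 9
Var(Y) = 3² * 9 = 9 * 9 = 81

81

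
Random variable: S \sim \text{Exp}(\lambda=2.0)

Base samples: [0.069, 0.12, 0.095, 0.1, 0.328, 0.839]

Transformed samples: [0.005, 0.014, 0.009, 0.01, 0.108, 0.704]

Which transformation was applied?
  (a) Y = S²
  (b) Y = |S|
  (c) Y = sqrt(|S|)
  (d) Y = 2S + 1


Checking option (a) Y = S²:
  S = 0.069 -> Y = 0.005 ✓
  S = 0.12 -> Y = 0.014 ✓
  S = 0.095 -> Y = 0.009 ✓
All samples match this transformation.

(a) S²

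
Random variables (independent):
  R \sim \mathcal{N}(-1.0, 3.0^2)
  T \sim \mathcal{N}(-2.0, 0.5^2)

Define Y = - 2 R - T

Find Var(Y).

For independent RVs: Var(aX + bY) = a²Var(X) + b²Var(Y)
Var(R) = 9
Var(T) = 0.25
Var(Y) = (-2)²*9 + (-1)²*0.25
= 4*9 + 1*0.25 = 36.25

36.25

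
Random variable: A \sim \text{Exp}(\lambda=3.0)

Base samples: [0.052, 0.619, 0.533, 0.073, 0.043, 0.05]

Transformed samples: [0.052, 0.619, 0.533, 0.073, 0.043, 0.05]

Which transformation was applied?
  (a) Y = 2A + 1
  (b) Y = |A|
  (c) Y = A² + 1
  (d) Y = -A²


Checking option (b) Y = |A|:
  A = 0.052 -> Y = 0.052 ✓
  A = 0.619 -> Y = 0.619 ✓
  A = 0.533 -> Y = 0.533 ✓
All samples match this transformation.

(b) |A|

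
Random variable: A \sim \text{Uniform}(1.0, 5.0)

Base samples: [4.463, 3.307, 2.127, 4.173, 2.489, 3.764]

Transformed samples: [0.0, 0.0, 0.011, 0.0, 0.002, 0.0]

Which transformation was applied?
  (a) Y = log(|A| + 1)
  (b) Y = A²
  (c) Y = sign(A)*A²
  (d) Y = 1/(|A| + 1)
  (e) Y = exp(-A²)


Checking option (e) Y = exp(-A²):
  A = 4.463 -> Y = 0.0 ✓
  A = 3.307 -> Y = 0.0 ✓
  A = 2.127 -> Y = 0.011 ✓
All samples match this transformation.

(e) exp(-A²)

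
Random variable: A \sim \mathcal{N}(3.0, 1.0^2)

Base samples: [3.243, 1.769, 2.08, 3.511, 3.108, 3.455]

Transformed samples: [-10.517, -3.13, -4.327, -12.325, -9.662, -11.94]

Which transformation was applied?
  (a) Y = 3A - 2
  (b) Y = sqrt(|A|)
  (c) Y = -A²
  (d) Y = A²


Checking option (c) Y = -A²:
  A = 3.243 -> Y = -10.517 ✓
  A = 1.769 -> Y = -3.13 ✓
  A = 2.08 -> Y = -4.327 ✓
All samples match this transformation.

(c) -A²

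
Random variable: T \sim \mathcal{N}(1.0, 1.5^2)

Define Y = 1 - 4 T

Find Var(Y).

For Y = aT + b: Var(Y) = a² * Var(T)
Var(T) = 1.5^2 = 2.25
Var(Y) = (-4)² * 2.25 = 16 * 2.25 = 36

36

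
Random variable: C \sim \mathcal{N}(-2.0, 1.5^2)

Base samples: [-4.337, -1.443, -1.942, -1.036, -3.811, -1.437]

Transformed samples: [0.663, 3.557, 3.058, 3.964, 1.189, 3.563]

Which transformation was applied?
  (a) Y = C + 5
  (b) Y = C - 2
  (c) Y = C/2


Checking option (a) Y = C + 5:
  C = -4.337 -> Y = 0.663 ✓
  C = -1.443 -> Y = 3.557 ✓
  C = -1.942 -> Y = 3.058 ✓
All samples match this transformation.

(a) C + 5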